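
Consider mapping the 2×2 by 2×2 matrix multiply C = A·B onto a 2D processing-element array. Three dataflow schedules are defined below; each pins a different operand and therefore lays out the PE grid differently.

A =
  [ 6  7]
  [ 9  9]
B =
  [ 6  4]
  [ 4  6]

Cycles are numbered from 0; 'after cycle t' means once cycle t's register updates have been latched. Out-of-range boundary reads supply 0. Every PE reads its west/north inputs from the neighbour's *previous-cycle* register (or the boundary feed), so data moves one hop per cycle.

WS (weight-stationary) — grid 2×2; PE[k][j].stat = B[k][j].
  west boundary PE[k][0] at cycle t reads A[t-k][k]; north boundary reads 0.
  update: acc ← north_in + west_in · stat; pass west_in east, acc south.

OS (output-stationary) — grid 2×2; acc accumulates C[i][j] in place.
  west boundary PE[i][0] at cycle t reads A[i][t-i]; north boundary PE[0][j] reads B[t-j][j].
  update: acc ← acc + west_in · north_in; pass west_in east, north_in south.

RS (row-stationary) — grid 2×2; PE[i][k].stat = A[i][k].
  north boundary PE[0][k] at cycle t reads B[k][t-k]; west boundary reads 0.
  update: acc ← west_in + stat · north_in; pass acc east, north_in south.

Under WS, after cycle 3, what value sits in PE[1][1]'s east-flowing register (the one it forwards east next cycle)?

register = 9

WS 2×2: PE[1][1] cycle-by-cycle (with neighbour feeds):
  [0] (0,1) acc=0 (h:0 v:0)
  [0] (1,0) acc=0 (h:0 v:0)
  [0] (1,1) acc=0 (h:0 v:0)
  [1] (0,1) acc=24 (h:6 v:24)
  [1] (1,0) acc=64 (h:7 v:64)
  [1] (1,1) acc=0 (h:0 v:0)
  [2] (0,1) acc=36 (h:9 v:36)
  [2] (1,0) acc=90 (h:9 v:90)
  [2] (1,1) acc=66 (h:7 v:66)
  [3] (0,1) acc=0 (h:0 v:0)
  [3] (1,0) acc=0 (h:0 v:0)
  [3] (1,1) acc=90 (h:9 v:90)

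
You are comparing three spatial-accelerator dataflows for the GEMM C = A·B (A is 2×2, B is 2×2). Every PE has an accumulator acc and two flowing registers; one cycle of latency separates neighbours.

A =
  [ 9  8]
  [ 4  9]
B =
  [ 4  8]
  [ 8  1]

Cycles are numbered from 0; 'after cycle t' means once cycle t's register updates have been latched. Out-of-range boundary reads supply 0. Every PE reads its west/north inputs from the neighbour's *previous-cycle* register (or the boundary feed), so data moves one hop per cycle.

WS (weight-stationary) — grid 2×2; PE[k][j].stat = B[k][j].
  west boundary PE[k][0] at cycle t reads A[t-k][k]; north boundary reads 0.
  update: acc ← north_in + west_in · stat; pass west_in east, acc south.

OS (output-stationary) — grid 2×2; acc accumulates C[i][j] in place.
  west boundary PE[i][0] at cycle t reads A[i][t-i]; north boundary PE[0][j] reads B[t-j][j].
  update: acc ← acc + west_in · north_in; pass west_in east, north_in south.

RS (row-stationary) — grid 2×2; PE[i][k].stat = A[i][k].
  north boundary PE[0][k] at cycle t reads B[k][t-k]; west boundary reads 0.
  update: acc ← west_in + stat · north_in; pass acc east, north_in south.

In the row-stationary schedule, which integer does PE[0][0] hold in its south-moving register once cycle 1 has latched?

RS on a 2×2 grid — tracing PE[0][0] and its feeders:
  c0 r0c0: 36 / 36 / 4
  c1 r0c0: 72 / 72 / 8

register = 8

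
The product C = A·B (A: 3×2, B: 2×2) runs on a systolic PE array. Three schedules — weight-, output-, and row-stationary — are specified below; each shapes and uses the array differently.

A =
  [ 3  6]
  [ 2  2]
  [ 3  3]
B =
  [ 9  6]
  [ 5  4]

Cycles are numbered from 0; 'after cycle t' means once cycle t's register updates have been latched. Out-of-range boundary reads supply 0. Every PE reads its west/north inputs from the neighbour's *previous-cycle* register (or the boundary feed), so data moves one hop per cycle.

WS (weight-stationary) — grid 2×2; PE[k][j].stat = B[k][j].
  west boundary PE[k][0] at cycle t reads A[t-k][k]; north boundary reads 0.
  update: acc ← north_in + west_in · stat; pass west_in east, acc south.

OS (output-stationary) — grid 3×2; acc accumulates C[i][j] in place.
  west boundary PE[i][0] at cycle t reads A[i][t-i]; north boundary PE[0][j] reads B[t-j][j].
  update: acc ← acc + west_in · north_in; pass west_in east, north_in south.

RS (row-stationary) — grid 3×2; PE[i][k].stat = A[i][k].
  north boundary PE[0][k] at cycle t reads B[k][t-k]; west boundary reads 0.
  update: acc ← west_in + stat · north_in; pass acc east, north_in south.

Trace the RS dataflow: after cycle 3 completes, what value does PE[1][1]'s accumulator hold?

Tracing RS — 3×2 array, target PE[1][1]:
  cycle 0: PE[0][1] → acc 0, east 0, south 0
  cycle 0: PE[1][0] → acc 0, east 0, south 0
  cycle 0: PE[1][1] → acc 0, east 0, south 0
  cycle 1: PE[0][1] → acc 57, east 57, south 5
  cycle 1: PE[1][0] → acc 18, east 18, south 9
  cycle 1: PE[1][1] → acc 0, east 0, south 0
  cycle 2: PE[0][1] → acc 42, east 42, south 4
  cycle 2: PE[1][0] → acc 12, east 12, south 6
  cycle 2: PE[1][1] → acc 28, east 28, south 5
  cycle 3: PE[0][1] → acc 0, east 0, south 0
  cycle 3: PE[1][0] → acc 0, east 0, south 0
  cycle 3: PE[1][1] → acc 20, east 20, south 4

PE[1][1].acc = 20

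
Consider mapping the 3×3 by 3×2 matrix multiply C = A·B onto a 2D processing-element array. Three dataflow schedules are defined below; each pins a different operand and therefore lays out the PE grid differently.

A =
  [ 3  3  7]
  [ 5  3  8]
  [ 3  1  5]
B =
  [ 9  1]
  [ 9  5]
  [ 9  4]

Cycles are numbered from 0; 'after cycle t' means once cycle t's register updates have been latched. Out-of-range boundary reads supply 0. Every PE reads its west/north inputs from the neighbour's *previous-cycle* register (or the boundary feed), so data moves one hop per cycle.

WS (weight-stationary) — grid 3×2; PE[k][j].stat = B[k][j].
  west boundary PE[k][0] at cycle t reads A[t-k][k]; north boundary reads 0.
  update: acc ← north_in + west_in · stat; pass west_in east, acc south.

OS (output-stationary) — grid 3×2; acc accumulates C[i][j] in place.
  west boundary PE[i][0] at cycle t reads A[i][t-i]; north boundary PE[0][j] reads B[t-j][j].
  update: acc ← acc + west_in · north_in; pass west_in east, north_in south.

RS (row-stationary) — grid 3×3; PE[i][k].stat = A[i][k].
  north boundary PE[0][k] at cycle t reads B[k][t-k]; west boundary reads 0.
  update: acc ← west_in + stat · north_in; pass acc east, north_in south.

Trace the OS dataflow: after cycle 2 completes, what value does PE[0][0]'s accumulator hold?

PE[0][0].acc = 117

Tracing OS — 3×2 array, target PE[0][0]:
  c0 r0c0: 27 / 3 / 9
  c1 r0c0: 54 / 3 / 9
  c2 r0c0: 117 / 7 / 9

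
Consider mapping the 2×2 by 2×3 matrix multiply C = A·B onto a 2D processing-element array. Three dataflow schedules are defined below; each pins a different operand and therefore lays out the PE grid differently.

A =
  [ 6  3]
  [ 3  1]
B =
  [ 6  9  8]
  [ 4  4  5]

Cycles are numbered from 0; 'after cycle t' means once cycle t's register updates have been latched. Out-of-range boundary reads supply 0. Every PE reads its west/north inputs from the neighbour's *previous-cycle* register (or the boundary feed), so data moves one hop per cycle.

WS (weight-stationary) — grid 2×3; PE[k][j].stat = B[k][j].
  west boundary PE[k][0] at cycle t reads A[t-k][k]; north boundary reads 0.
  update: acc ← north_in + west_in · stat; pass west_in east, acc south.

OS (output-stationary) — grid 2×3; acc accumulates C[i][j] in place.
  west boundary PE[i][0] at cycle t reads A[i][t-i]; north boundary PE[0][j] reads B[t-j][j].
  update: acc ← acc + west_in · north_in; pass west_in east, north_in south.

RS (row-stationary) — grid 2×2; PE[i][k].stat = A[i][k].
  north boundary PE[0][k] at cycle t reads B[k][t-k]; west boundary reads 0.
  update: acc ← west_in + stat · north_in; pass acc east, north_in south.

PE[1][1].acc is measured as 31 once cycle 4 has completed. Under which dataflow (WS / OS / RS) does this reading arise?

WS [2×3] PE[1][1] across cycles:
  cycle 0: PE[1][1] → acc 0, east 0, south 0
  cycle 1: PE[1][1] → acc 0, east 0, south 0
  cycle 2: PE[1][1] → acc 66, east 3, south 66
  cycle 3: PE[1][1] → acc 31, east 1, south 31
  cycle 4: PE[1][1] → acc 0, east 0, south 0
OS [2×3] PE[1][1] across cycles:
  cycle 0: PE[1][1] → acc 0, east 0, south 0
  cycle 1: PE[1][1] → acc 0, east 0, south 0
  cycle 2: PE[1][1] → acc 27, east 3, south 9
  cycle 3: PE[1][1] → acc 31, east 1, south 4
  cycle 4: PE[1][1] → acc 31, east 0, south 0
RS [2×2] PE[1][1] across cycles:
  cycle 0: PE[1][1] → acc 0, east 0, south 0
  cycle 1: PE[1][1] → acc 0, east 0, south 0
  cycle 2: PE[1][1] → acc 22, east 22, south 4
  cycle 3: PE[1][1] → acc 31, east 31, south 4
  cycle 4: PE[1][1] → acc 29, east 29, south 5

dataflow = OS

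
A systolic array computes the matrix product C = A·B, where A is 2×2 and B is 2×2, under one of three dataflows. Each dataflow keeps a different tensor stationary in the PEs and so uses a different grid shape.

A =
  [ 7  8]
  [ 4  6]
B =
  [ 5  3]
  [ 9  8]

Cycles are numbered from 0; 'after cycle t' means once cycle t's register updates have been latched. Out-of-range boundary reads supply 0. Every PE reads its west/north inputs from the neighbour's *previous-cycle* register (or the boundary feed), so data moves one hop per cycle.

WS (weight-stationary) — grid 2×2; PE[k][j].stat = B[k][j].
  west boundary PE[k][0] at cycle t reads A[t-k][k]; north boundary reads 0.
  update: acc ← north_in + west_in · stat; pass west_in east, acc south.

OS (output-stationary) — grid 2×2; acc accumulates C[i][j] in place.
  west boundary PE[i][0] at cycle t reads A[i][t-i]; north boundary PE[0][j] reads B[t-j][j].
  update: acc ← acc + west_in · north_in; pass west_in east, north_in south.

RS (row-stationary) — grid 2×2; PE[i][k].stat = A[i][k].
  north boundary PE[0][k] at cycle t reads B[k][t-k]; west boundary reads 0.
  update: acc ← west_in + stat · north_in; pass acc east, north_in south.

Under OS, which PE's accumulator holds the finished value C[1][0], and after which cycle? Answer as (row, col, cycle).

(row, col, cycle) = (1, 0, 2)

OS: C[1][0] accumulates in PE[1][0]:
  step 0 · PE1,0: acc=0; fwd→0 fwd↓0
  step 1 · PE1,0: acc=20; fwd→4 fwd↓5
  step 2 · PE1,0: acc=74; fwd→6 fwd↓9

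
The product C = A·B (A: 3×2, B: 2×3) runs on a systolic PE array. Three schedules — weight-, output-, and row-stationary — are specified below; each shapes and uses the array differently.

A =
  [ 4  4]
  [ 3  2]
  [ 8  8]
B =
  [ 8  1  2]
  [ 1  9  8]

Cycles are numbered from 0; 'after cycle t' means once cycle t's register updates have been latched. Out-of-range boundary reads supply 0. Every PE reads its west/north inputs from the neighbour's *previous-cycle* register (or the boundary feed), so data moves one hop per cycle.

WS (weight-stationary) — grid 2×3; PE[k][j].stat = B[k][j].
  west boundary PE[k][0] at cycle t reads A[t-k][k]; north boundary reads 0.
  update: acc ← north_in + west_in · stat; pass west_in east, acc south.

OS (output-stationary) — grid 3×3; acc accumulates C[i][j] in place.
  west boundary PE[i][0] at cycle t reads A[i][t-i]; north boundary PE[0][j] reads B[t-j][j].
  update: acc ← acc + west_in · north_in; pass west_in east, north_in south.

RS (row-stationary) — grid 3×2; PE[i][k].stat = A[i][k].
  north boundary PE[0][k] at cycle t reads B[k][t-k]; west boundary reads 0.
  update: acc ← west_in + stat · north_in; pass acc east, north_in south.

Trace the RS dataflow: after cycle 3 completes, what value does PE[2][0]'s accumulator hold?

PE[2][0].acc = 8

Tracing RS — 3×2 array, target PE[2][0]:
  t=0 PE[1][0]: acc=0 h=0 v=0
  t=0 PE[2][0]: acc=0 h=0 v=0
  t=1 PE[1][0]: acc=24 h=24 v=8
  t=1 PE[2][0]: acc=0 h=0 v=0
  t=2 PE[1][0]: acc=3 h=3 v=1
  t=2 PE[2][0]: acc=64 h=64 v=8
  t=3 PE[1][0]: acc=6 h=6 v=2
  t=3 PE[2][0]: acc=8 h=8 v=1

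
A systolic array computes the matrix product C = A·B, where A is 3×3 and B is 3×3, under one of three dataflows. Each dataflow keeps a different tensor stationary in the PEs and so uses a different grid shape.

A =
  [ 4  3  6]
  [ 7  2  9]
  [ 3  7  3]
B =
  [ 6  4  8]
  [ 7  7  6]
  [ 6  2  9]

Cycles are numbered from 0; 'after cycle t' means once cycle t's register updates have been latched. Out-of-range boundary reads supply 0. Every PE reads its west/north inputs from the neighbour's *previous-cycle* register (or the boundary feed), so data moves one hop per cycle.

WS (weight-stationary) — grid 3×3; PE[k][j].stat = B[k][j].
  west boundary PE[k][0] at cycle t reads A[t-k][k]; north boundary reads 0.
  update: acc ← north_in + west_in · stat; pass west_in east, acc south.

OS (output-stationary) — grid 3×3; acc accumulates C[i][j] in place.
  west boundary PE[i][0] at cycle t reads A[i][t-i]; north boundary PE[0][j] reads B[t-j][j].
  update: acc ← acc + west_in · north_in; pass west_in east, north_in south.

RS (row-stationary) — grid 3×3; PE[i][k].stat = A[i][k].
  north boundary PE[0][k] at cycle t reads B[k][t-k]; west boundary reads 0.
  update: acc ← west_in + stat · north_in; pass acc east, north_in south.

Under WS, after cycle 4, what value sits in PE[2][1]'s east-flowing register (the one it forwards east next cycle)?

Tracing WS — 3×3 array, target PE[2][1]:
  after 0 — PE[1][1] acc=0, pass-E 0, pass-S 0
  after 0 — PE[2][0] acc=0, pass-E 0, pass-S 0
  after 0 — PE[2][1] acc=0, pass-E 0, pass-S 0
  after 1 — PE[1][1] acc=0, pass-E 0, pass-S 0
  after 1 — PE[2][0] acc=0, pass-E 0, pass-S 0
  after 1 — PE[2][1] acc=0, pass-E 0, pass-S 0
  after 2 — PE[1][1] acc=37, pass-E 3, pass-S 37
  after 2 — PE[2][0] acc=81, pass-E 6, pass-S 81
  after 2 — PE[2][1] acc=0, pass-E 0, pass-S 0
  after 3 — PE[1][1] acc=42, pass-E 2, pass-S 42
  after 3 — PE[2][0] acc=110, pass-E 9, pass-S 110
  after 3 — PE[2][1] acc=49, pass-E 6, pass-S 49
  after 4 — PE[1][1] acc=61, pass-E 7, pass-S 61
  after 4 — PE[2][0] acc=85, pass-E 3, pass-S 85
  after 4 — PE[2][1] acc=60, pass-E 9, pass-S 60

register = 9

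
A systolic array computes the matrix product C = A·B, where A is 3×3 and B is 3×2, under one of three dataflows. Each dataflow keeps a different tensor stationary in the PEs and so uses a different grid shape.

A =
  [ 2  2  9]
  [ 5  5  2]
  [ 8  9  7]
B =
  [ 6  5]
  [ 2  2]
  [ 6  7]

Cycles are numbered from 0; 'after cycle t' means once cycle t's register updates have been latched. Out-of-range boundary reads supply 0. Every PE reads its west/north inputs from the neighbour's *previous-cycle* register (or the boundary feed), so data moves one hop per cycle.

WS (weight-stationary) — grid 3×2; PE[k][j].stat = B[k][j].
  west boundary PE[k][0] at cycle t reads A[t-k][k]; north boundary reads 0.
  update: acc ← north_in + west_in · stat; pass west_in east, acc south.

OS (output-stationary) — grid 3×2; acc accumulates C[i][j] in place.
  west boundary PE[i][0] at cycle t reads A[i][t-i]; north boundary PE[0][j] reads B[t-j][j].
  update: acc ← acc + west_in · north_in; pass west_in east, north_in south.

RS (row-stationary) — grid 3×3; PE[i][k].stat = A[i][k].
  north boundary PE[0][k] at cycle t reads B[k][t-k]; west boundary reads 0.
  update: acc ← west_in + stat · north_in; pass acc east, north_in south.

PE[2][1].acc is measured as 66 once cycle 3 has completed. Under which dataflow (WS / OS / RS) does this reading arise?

dataflow = RS

WS [3×2] PE[2][1] across cycles:
  t=0 PE[2][1]: acc=0 h=0 v=0
  t=1 PE[2][1]: acc=0 h=0 v=0
  t=2 PE[2][1]: acc=0 h=0 v=0
  t=3 PE[2][1]: acc=77 h=9 v=77
OS [3×2] PE[2][1] across cycles:
  t=0 PE[2][1]: acc=0 h=0 v=0
  t=1 PE[2][1]: acc=0 h=0 v=0
  t=2 PE[2][1]: acc=0 h=0 v=0
  t=3 PE[2][1]: acc=40 h=8 v=5
RS [3×3] PE[2][1] across cycles:
  t=0 PE[2][1]: acc=0 h=0 v=0
  t=1 PE[2][1]: acc=0 h=0 v=0
  t=2 PE[2][1]: acc=0 h=0 v=0
  t=3 PE[2][1]: acc=66 h=66 v=2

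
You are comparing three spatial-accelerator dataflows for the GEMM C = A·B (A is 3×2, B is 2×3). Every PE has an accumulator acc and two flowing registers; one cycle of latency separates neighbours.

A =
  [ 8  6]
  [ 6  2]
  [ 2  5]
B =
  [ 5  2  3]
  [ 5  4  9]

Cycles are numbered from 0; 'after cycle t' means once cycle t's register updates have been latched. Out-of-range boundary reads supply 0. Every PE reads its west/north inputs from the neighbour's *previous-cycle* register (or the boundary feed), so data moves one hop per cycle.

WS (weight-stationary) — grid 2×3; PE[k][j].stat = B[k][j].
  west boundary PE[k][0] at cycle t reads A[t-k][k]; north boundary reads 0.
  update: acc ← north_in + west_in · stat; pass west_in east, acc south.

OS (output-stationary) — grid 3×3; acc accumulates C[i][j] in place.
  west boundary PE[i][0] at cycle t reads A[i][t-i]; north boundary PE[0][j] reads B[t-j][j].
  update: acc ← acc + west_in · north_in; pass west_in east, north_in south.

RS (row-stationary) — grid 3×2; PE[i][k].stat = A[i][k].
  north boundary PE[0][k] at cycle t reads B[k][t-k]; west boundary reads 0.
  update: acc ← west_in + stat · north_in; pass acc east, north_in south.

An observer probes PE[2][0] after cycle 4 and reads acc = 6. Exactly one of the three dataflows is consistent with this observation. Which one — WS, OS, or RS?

dataflow = RS

WS: PE[2][0] is outside its 2×3 grid.
OS [3×3] PE[2][0] across cycles:
  step 0 · PE2,0: acc=0; fwd→0 fwd↓0
  step 1 · PE2,0: acc=0; fwd→0 fwd↓0
  step 2 · PE2,0: acc=10; fwd→2 fwd↓5
  step 3 · PE2,0: acc=35; fwd→5 fwd↓5
  step 4 · PE2,0: acc=35; fwd→0 fwd↓0
RS [3×2] PE[2][0] across cycles:
  step 0 · PE2,0: acc=0; fwd→0 fwd↓0
  step 1 · PE2,0: acc=0; fwd→0 fwd↓0
  step 2 · PE2,0: acc=10; fwd→10 fwd↓5
  step 3 · PE2,0: acc=4; fwd→4 fwd↓2
  step 4 · PE2,0: acc=6; fwd→6 fwd↓3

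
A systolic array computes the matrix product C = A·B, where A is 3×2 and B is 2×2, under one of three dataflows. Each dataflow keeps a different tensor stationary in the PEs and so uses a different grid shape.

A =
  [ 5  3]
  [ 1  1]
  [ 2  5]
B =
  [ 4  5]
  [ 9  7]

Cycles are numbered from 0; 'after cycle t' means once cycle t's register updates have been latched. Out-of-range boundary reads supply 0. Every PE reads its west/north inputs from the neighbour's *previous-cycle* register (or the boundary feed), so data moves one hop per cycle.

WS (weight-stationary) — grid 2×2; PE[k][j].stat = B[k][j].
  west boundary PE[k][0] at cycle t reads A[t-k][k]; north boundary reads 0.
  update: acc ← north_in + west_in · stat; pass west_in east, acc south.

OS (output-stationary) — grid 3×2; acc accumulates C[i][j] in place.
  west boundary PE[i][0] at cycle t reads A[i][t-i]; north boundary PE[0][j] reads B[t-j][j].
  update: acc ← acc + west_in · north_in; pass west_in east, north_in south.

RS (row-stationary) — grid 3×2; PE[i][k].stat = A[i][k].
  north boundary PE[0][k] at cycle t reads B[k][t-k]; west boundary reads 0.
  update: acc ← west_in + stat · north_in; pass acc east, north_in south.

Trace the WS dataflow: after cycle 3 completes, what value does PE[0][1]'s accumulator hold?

PE[0][1].acc = 10

WS 2×2: PE[0][1] cycle-by-cycle (with neighbour feeds):
  0: (0,0).acc=20  regs=<5,20>
  0: (0,1).acc=0  regs=<0,0>
  1: (0,0).acc=4  regs=<1,4>
  1: (0,1).acc=25  regs=<5,25>
  2: (0,0).acc=8  regs=<2,8>
  2: (0,1).acc=5  regs=<1,5>
  3: (0,0).acc=0  regs=<0,0>
  3: (0,1).acc=10  regs=<2,10>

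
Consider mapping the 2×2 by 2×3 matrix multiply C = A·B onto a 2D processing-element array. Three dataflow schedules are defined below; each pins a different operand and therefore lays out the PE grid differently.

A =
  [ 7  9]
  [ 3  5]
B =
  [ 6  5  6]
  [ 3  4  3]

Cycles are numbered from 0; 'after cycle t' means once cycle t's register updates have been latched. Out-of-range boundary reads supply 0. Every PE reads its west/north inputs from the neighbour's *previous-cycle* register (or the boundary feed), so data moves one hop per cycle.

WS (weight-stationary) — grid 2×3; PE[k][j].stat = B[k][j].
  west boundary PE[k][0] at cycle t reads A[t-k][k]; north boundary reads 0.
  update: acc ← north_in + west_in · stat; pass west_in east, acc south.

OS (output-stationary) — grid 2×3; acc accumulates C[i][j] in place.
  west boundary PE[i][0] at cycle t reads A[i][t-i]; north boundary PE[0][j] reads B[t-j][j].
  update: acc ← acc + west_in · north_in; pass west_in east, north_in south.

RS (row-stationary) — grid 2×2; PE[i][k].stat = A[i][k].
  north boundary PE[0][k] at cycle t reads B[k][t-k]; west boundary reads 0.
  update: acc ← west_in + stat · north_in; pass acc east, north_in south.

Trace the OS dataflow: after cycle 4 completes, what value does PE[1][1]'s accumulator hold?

OS (2×3). Following PE[1][1] plus its west/north inputs:
  c0 r0c1: 0 / 0 / 0
  c0 r1c0: 0 / 0 / 0
  c0 r1c1: 0 / 0 / 0
  c1 r0c1: 35 / 7 / 5
  c1 r1c0: 18 / 3 / 6
  c1 r1c1: 0 / 0 / 0
  c2 r0c1: 71 / 9 / 4
  c2 r1c0: 33 / 5 / 3
  c2 r1c1: 15 / 3 / 5
  c3 r0c1: 71 / 0 / 0
  c3 r1c0: 33 / 0 / 0
  c3 r1c1: 35 / 5 / 4
  c4 r0c1: 71 / 0 / 0
  c4 r1c0: 33 / 0 / 0
  c4 r1c1: 35 / 0 / 0

PE[1][1].acc = 35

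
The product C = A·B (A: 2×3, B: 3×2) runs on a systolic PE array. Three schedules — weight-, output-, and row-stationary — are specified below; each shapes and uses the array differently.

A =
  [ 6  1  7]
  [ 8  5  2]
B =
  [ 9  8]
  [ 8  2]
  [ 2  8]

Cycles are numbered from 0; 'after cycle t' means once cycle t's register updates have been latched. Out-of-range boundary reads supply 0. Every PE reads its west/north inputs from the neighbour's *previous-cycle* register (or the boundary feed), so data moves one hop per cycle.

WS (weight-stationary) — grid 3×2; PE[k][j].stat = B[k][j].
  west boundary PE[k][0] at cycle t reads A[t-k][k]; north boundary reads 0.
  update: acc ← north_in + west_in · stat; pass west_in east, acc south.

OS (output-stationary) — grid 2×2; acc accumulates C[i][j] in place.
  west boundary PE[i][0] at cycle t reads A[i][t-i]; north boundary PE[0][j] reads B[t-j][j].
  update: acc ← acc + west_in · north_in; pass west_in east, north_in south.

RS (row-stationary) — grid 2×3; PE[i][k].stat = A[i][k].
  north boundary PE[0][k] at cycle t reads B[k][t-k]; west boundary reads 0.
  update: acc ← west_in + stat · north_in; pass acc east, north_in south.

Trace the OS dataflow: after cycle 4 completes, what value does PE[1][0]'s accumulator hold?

Tracing OS — 2×2 array, target PE[1][0]:
  @0  [0,0]  acc 54  |  →6  ↓9
  @0  [1,0]  acc 0  |  →0  ↓0
  @1  [0,0]  acc 62  |  →1  ↓8
  @1  [1,0]  acc 72  |  →8  ↓9
  @2  [0,0]  acc 76  |  →7  ↓2
  @2  [1,0]  acc 112  |  →5  ↓8
  @3  [0,0]  acc 76  |  →0  ↓0
  @3  [1,0]  acc 116  |  →2  ↓2
  @4  [0,0]  acc 76  |  →0  ↓0
  @4  [1,0]  acc 116  |  →0  ↓0

PE[1][0].acc = 116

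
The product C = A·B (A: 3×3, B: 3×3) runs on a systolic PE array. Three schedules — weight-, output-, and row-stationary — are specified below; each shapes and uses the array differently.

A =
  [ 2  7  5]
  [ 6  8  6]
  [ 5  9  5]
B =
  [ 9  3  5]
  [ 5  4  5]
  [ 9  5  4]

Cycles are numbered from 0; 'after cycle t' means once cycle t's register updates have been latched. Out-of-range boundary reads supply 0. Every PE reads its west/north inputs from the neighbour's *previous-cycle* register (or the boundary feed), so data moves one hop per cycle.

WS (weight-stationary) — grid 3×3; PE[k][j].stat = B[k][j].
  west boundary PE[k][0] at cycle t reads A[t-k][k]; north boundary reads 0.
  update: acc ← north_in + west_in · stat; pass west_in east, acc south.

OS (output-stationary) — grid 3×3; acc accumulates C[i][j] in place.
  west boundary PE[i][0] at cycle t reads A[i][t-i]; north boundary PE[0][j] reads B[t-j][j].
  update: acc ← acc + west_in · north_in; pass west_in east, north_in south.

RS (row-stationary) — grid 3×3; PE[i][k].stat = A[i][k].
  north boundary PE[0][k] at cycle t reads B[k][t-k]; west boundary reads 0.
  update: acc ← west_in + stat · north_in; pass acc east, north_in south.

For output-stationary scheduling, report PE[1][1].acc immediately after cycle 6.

PE[1][1].acc = 80

OS on a 3×3 grid — tracing PE[1][1] and its feeders:
  after 0 — PE[0][1] acc=0, pass-E 0, pass-S 0
  after 0 — PE[1][0] acc=0, pass-E 0, pass-S 0
  after 0 — PE[1][1] acc=0, pass-E 0, pass-S 0
  after 1 — PE[0][1] acc=6, pass-E 2, pass-S 3
  after 1 — PE[1][0] acc=54, pass-E 6, pass-S 9
  after 1 — PE[1][1] acc=0, pass-E 0, pass-S 0
  after 2 — PE[0][1] acc=34, pass-E 7, pass-S 4
  after 2 — PE[1][0] acc=94, pass-E 8, pass-S 5
  after 2 — PE[1][1] acc=18, pass-E 6, pass-S 3
  after 3 — PE[0][1] acc=59, pass-E 5, pass-S 5
  after 3 — PE[1][0] acc=148, pass-E 6, pass-S 9
  after 3 — PE[1][1] acc=50, pass-E 8, pass-S 4
  after 4 — PE[0][1] acc=59, pass-E 0, pass-S 0
  after 4 — PE[1][0] acc=148, pass-E 0, pass-S 0
  after 4 — PE[1][1] acc=80, pass-E 6, pass-S 5
  after 5 — PE[0][1] acc=59, pass-E 0, pass-S 0
  after 5 — PE[1][0] acc=148, pass-E 0, pass-S 0
  after 5 — PE[1][1] acc=80, pass-E 0, pass-S 0
  after 6 — PE[0][1] acc=59, pass-E 0, pass-S 0
  after 6 — PE[1][0] acc=148, pass-E 0, pass-S 0
  after 6 — PE[1][1] acc=80, pass-E 0, pass-S 0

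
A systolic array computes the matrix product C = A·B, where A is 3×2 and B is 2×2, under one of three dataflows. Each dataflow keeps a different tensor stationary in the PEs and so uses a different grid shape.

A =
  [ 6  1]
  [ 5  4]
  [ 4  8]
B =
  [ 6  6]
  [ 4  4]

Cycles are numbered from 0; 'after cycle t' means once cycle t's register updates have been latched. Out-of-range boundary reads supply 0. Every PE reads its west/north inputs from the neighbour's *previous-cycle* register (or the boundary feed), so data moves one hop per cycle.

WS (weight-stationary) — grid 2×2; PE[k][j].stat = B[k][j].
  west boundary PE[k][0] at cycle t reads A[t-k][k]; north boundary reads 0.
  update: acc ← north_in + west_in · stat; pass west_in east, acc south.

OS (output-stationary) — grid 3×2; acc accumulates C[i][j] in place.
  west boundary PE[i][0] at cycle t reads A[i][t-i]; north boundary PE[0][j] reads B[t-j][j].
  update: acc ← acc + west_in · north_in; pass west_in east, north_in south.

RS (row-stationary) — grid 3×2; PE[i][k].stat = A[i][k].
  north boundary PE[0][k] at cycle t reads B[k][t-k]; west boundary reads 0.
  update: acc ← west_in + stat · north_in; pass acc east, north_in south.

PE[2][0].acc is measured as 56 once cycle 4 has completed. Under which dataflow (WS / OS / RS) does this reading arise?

— WS: 2×2 array has no PE[2][0].
OS (3×2 grid), PE[2][0]:
  @0  [2,0]  acc 0  |  →0  ↓0
  @1  [2,0]  acc 0  |  →0  ↓0
  @2  [2,0]  acc 24  |  →4  ↓6
  @3  [2,0]  acc 56  |  →8  ↓4
  @4  [2,0]  acc 56  |  →0  ↓0
RS (3×2 grid), PE[2][0]:
  @0  [2,0]  acc 0  |  →0  ↓0
  @1  [2,0]  acc 0  |  →0  ↓0
  @2  [2,0]  acc 24  |  →24  ↓6
  @3  [2,0]  acc 24  |  →24  ↓6
  @4  [2,0]  acc 0  |  →0  ↓0

dataflow = OS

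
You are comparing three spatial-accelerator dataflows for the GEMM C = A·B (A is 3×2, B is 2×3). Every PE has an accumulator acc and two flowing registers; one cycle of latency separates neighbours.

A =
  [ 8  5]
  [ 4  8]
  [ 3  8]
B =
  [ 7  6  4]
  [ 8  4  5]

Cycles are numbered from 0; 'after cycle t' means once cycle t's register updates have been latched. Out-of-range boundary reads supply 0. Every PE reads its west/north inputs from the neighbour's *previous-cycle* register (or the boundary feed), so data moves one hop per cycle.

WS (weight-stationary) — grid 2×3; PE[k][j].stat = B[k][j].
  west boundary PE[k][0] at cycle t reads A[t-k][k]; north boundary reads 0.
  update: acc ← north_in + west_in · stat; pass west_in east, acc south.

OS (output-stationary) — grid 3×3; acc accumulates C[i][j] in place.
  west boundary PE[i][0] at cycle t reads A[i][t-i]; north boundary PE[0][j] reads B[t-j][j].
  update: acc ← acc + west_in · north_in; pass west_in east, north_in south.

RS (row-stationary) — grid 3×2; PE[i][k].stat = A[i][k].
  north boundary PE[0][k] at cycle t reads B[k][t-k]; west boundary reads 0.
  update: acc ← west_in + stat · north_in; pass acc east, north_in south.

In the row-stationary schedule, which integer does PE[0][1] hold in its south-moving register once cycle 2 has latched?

Tracing RS — 3×2 array, target PE[0][1]:
  cycle 0: PE[0][0] → acc 56, east 56, south 7
  cycle 0: PE[0][1] → acc 0, east 0, south 0
  cycle 1: PE[0][0] → acc 48, east 48, south 6
  cycle 1: PE[0][1] → acc 96, east 96, south 8
  cycle 2: PE[0][0] → acc 32, east 32, south 4
  cycle 2: PE[0][1] → acc 68, east 68, south 4

register = 4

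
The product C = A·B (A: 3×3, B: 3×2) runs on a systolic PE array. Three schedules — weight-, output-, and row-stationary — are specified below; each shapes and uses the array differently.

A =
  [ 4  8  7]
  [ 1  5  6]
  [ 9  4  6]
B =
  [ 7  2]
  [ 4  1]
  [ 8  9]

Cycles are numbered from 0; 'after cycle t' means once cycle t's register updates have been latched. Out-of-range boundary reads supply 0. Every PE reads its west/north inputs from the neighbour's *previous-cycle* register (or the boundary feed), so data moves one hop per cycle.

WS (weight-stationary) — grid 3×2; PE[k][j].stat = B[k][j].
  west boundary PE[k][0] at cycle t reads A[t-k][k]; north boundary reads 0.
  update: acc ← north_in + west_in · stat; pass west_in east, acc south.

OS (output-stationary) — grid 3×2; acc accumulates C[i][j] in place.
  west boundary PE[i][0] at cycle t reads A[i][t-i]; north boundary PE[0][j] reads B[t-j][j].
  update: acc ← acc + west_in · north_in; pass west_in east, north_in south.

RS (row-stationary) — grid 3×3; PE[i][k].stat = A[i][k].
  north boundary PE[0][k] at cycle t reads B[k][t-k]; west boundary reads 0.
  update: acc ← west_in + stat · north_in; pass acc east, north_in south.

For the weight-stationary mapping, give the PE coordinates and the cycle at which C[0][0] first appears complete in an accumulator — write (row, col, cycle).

(row, col, cycle) = (2, 0, 2)

Under WS, C[0][0] lands at PE[2][0]:
  step 0 · PE2,0: acc=0; fwd→0 fwd↓0
  step 1 · PE2,0: acc=0; fwd→0 fwd↓0
  step 2 · PE2,0: acc=116; fwd→7 fwd↓116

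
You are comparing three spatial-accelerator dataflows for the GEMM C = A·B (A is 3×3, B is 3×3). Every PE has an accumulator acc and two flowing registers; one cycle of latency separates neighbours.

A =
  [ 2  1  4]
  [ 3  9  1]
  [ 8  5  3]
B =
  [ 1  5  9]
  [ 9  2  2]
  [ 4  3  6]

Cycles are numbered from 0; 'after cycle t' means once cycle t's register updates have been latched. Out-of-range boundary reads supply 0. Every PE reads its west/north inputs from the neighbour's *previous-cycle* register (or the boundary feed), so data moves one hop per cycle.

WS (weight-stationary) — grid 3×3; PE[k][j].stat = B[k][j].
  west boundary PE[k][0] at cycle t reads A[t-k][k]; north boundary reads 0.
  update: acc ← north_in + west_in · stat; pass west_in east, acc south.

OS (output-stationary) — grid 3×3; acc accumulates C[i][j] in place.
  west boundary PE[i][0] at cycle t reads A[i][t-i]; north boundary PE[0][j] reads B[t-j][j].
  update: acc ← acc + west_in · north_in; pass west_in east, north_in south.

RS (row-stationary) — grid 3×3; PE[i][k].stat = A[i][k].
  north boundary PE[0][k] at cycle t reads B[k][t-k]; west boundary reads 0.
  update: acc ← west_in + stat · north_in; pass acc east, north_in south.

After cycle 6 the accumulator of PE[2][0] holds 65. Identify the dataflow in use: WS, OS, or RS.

— WS: 3×3; PE[2][0] trace:
  c0 r2c0: 0 / 0 / 0
  c1 r2c0: 0 / 0 / 0
  c2 r2c0: 27 / 4 / 27
  c3 r2c0: 88 / 1 / 88
  c4 r2c0: 65 / 3 / 65
  c5 r2c0: 0 / 0 / 0
  c6 r2c0: 0 / 0 / 0
— OS: 3×3; PE[2][0] trace:
  c0 r2c0: 0 / 0 / 0
  c1 r2c0: 0 / 0 / 0
  c2 r2c0: 8 / 8 / 1
  c3 r2c0: 53 / 5 / 9
  c4 r2c0: 65 / 3 / 4
  c5 r2c0: 65 / 0 / 0
  c6 r2c0: 65 / 0 / 0
— RS: 3×3; PE[2][0] trace:
  c0 r2c0: 0 / 0 / 0
  c1 r2c0: 0 / 0 / 0
  c2 r2c0: 8 / 8 / 1
  c3 r2c0: 40 / 40 / 5
  c4 r2c0: 72 / 72 / 9
  c5 r2c0: 0 / 0 / 0
  c6 r2c0: 0 / 0 / 0

dataflow = OS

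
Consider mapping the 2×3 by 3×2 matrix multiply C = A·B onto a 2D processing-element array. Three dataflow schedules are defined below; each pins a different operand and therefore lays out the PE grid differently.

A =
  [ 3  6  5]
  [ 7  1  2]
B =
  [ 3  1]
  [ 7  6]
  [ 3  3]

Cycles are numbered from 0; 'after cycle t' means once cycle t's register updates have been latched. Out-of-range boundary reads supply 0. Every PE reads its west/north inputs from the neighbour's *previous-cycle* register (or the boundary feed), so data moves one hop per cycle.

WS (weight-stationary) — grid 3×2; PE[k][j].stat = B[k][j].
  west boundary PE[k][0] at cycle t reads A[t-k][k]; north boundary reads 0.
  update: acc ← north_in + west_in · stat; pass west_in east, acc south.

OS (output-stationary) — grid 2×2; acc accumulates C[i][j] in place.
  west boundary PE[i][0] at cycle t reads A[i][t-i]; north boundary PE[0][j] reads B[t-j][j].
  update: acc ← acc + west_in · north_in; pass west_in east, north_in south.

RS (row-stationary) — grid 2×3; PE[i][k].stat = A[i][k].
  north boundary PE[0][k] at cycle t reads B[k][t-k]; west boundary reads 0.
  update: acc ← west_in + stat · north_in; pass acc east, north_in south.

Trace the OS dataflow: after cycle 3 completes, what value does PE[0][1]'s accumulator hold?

Tracing OS — 2×2 array, target PE[0][1]:
  step 0 · PE0,0: acc=9; fwd→3 fwd↓3
  step 0 · PE0,1: acc=0; fwd→0 fwd↓0
  step 1 · PE0,0: acc=51; fwd→6 fwd↓7
  step 1 · PE0,1: acc=3; fwd→3 fwd↓1
  step 2 · PE0,0: acc=66; fwd→5 fwd↓3
  step 2 · PE0,1: acc=39; fwd→6 fwd↓6
  step 3 · PE0,0: acc=66; fwd→0 fwd↓0
  step 3 · PE0,1: acc=54; fwd→5 fwd↓3

PE[0][1].acc = 54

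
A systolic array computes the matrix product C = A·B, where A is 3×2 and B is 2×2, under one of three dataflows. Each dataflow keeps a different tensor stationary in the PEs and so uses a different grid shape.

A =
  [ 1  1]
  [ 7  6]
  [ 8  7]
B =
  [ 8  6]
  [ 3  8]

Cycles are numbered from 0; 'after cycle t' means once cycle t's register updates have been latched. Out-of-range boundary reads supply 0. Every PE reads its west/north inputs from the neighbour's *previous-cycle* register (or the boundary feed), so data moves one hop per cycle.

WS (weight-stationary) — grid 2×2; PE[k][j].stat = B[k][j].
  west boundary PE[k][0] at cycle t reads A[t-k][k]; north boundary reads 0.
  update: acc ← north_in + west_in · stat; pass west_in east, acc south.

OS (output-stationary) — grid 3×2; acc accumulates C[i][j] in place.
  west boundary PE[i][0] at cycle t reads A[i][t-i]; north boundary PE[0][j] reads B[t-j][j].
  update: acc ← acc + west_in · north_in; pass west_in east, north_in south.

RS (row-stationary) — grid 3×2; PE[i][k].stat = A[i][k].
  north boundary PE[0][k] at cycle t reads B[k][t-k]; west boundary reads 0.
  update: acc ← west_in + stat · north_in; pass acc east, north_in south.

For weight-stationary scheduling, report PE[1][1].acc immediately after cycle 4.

PE[1][1].acc = 104

WS (2×2). Following PE[1][1] plus its west/north inputs:
  [0] (0,1) acc=0 (h:0 v:0)
  [0] (1,0) acc=0 (h:0 v:0)
  [0] (1,1) acc=0 (h:0 v:0)
  [1] (0,1) acc=6 (h:1 v:6)
  [1] (1,0) acc=11 (h:1 v:11)
  [1] (1,1) acc=0 (h:0 v:0)
  [2] (0,1) acc=42 (h:7 v:42)
  [2] (1,0) acc=74 (h:6 v:74)
  [2] (1,1) acc=14 (h:1 v:14)
  [3] (0,1) acc=48 (h:8 v:48)
  [3] (1,0) acc=85 (h:7 v:85)
  [3] (1,1) acc=90 (h:6 v:90)
  [4] (0,1) acc=0 (h:0 v:0)
  [4] (1,0) acc=0 (h:0 v:0)
  [4] (1,1) acc=104 (h:7 v:104)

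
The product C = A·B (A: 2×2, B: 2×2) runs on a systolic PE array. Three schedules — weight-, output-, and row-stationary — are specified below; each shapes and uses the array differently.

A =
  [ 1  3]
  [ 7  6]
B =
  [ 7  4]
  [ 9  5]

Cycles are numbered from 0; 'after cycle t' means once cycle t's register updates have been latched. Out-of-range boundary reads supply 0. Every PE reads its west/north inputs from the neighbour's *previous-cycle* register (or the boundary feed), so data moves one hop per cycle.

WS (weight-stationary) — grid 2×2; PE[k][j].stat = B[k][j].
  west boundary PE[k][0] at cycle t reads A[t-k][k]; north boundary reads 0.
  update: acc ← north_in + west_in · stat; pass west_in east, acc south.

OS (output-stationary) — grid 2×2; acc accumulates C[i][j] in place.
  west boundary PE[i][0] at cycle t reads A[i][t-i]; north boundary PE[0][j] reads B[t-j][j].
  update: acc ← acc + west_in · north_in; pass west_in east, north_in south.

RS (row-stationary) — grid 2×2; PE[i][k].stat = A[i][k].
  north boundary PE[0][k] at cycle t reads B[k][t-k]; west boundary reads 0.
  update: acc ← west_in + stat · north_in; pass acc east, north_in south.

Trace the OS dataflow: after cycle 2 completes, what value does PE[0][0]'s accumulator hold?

OS 2×2: PE[0][0] cycle-by-cycle (with neighbour feeds):
  [0] (0,0) acc=7 (h:1 v:7)
  [1] (0,0) acc=34 (h:3 v:9)
  [2] (0,0) acc=34 (h:0 v:0)

PE[0][0].acc = 34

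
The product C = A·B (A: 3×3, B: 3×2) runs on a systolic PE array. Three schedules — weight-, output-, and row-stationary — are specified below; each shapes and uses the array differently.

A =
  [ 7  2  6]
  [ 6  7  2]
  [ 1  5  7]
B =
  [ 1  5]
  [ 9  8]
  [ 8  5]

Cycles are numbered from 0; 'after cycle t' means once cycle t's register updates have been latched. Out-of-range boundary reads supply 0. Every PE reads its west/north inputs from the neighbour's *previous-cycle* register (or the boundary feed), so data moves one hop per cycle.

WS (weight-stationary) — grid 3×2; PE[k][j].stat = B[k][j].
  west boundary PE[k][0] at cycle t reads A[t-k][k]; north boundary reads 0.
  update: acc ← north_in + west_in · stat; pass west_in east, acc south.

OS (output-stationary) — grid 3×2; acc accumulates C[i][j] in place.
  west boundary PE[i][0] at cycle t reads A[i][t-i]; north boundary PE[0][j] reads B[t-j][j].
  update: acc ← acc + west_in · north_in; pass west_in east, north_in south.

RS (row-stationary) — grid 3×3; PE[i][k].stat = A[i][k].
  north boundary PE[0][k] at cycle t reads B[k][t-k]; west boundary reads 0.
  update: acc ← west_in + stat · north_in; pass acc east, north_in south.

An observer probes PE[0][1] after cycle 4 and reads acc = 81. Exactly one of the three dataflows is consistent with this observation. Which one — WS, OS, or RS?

dataflow = OS

WS [3×2] PE[0][1] across cycles:
  t=0 PE[0][1]: acc=0 h=0 v=0
  t=1 PE[0][1]: acc=35 h=7 v=35
  t=2 PE[0][1]: acc=30 h=6 v=30
  t=3 PE[0][1]: acc=5 h=1 v=5
  t=4 PE[0][1]: acc=0 h=0 v=0
OS [3×2] PE[0][1] across cycles:
  t=0 PE[0][1]: acc=0 h=0 v=0
  t=1 PE[0][1]: acc=35 h=7 v=5
  t=2 PE[0][1]: acc=51 h=2 v=8
  t=3 PE[0][1]: acc=81 h=6 v=5
  t=4 PE[0][1]: acc=81 h=0 v=0
RS [3×3] PE[0][1] across cycles:
  t=0 PE[0][1]: acc=0 h=0 v=0
  t=1 PE[0][1]: acc=25 h=25 v=9
  t=2 PE[0][1]: acc=51 h=51 v=8
  t=3 PE[0][1]: acc=0 h=0 v=0
  t=4 PE[0][1]: acc=0 h=0 v=0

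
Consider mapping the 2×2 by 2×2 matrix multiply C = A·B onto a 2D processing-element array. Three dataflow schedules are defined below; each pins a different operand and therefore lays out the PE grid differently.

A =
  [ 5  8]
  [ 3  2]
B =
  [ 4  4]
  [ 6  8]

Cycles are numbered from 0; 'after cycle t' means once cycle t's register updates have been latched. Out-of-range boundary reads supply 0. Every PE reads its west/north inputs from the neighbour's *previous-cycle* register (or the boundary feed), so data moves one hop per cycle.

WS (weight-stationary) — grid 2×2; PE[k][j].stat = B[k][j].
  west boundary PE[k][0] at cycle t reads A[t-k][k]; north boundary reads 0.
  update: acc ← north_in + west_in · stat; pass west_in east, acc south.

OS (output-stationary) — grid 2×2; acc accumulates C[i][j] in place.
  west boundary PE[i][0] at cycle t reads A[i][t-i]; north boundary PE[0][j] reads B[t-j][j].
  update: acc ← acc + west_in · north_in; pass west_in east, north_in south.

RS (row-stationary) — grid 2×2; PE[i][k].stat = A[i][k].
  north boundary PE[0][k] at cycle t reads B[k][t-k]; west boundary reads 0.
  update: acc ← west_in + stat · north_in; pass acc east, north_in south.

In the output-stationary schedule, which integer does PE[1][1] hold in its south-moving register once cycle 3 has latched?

register = 8

OS on a 2×2 grid — tracing PE[1][1] and its feeders:
  t=0 PE[0][1]: acc=0 h=0 v=0
  t=0 PE[1][0]: acc=0 h=0 v=0
  t=0 PE[1][1]: acc=0 h=0 v=0
  t=1 PE[0][1]: acc=20 h=5 v=4
  t=1 PE[1][0]: acc=12 h=3 v=4
  t=1 PE[1][1]: acc=0 h=0 v=0
  t=2 PE[0][1]: acc=84 h=8 v=8
  t=2 PE[1][0]: acc=24 h=2 v=6
  t=2 PE[1][1]: acc=12 h=3 v=4
  t=3 PE[0][1]: acc=84 h=0 v=0
  t=3 PE[1][0]: acc=24 h=0 v=0
  t=3 PE[1][1]: acc=28 h=2 v=8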